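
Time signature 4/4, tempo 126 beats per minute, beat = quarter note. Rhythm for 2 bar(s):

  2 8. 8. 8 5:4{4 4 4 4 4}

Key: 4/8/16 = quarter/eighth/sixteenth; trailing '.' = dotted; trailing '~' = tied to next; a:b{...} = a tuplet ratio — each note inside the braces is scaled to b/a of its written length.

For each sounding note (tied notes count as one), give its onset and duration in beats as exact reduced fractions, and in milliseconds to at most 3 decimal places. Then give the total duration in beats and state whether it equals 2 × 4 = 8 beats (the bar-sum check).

1) 0.0ms=0b +952.381ms=2b
2) 952.381ms=2b +357.143ms=3/4b
3) 1309.524ms=11/4b +357.143ms=3/4b
4) 1666.667ms=7/2b +238.095ms=1/2b
5) 1904.762ms=4b +380.952ms=4/5b
6) 2285.714ms=24/5b +380.952ms=4/5b
7) 2666.667ms=28/5b +380.952ms=4/5b
8) 3047.619ms=32/5b +380.952ms=4/5b
9) 3428.571ms=36/5b +380.952ms=4/5b
Σ=8b of 8 (126bpm 4/4) — PASS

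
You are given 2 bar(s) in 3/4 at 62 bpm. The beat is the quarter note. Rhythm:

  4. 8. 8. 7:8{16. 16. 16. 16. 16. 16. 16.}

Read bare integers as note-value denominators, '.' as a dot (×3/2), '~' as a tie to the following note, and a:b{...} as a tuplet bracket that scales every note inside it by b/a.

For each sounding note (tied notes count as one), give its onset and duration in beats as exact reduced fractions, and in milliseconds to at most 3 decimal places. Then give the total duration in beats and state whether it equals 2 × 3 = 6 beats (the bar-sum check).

1) 0.0ms=0b +1451.613ms=3/2b
2) 1451.613ms=3/2b +725.806ms=3/4b
3) 2177.419ms=9/4b +725.806ms=3/4b
4) 2903.226ms=3b +414.747ms=3/7b
5) 3317.972ms=24/7b +414.747ms=3/7b
6) 3732.719ms=27/7b +414.747ms=3/7b
7) 4147.465ms=30/7b +414.747ms=3/7b
8) 4562.212ms=33/7b +414.747ms=3/7b
9) 4976.959ms=36/7b +414.747ms=3/7b
10) 5391.705ms=39/7b +414.747ms=3/7b
Σ=6b of 6 (62bpm 3/4) — PASS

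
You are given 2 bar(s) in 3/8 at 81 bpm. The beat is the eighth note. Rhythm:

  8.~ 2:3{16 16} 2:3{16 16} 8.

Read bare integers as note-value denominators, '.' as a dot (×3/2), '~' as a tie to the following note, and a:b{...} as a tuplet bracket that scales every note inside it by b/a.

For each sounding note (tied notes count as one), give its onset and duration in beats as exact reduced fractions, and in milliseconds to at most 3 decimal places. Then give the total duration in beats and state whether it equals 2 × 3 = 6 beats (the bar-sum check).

1) 0.0ms=0b +1666.667ms=9/4b
2) 1666.667ms=9/4b +555.556ms=3/4b
3) 2222.222ms=3b +555.556ms=3/4b
4) 2777.778ms=15/4b +555.556ms=3/4b
5) 3333.333ms=9/2b +1111.111ms=3/2b
Σ=6b of 6 (81bpm 3/8) — PASS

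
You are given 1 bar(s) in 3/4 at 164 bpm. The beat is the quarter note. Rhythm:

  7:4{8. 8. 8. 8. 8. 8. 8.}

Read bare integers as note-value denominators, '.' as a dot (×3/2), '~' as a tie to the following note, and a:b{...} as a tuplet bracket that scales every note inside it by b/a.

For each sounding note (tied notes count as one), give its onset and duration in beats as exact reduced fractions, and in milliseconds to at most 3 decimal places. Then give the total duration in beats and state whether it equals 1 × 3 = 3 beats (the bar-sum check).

1) 0.0ms=0b +156.794ms=3/7b
2) 156.794ms=3/7b +156.794ms=3/7b
3) 313.589ms=6/7b +156.794ms=3/7b
4) 470.383ms=9/7b +156.794ms=3/7b
5) 627.178ms=12/7b +156.794ms=3/7b
6) 783.972ms=15/7b +156.794ms=3/7b
7) 940.767ms=18/7b +156.794ms=3/7b
Σ=3b of 3 (164bpm 3/4) — PASS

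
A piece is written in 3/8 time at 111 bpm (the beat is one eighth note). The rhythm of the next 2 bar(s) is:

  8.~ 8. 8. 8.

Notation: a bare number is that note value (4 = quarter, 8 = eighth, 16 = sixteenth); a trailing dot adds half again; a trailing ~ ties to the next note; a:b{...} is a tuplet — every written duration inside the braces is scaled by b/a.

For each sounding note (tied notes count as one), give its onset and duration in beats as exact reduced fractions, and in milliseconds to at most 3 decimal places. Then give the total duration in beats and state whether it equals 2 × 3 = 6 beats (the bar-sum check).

1) 0.0ms=0b +1621.622ms=3b
2) 1621.622ms=3b +810.811ms=3/2b
3) 2432.432ms=9/2b +810.811ms=3/2b
Σ=6b of 6 (111bpm 3/8) — PASS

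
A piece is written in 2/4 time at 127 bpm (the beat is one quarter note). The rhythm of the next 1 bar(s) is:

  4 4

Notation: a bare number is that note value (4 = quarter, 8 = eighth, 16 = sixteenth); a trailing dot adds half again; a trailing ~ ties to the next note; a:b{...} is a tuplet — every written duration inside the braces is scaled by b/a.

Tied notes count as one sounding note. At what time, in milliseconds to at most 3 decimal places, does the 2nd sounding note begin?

1. 0.0ms @ 0 + 472.441ms (1)
2. 472.441ms @ 1 + 472.441ms (1)

note 2 onset = 1b = 472.441ms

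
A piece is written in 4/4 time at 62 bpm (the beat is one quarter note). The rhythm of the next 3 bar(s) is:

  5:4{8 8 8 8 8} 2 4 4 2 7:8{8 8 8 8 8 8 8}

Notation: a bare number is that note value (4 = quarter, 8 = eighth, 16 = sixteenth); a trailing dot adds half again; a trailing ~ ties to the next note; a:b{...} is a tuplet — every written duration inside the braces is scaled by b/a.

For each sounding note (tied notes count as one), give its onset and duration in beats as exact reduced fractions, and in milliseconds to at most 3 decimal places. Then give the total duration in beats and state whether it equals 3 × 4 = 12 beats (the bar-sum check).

1) 0.0ms=0b +387.097ms=2/5b
2) 387.097ms=2/5b +387.097ms=2/5b
3) 774.194ms=4/5b +387.097ms=2/5b
4) 1161.29ms=6/5b +387.097ms=2/5b
5) 1548.387ms=8/5b +387.097ms=2/5b
6) 1935.484ms=2b +1935.484ms=2b
7) 3870.968ms=4b +967.742ms=1b
8) 4838.71ms=5b +967.742ms=1b
9) 5806.452ms=6b +1935.484ms=2b
10) 7741.935ms=8b +552.995ms=4/7b
11) 8294.931ms=60/7b +552.995ms=4/7b
12) 8847.926ms=64/7b +552.995ms=4/7b
13) 9400.922ms=68/7b +552.995ms=4/7b
14) 9953.917ms=72/7b +552.995ms=4/7b
15) 10506.912ms=76/7b +552.995ms=4/7b
16) 11059.908ms=80/7b +552.995ms=4/7b
Σ=12b of 12 (62bpm 4/4) — PASS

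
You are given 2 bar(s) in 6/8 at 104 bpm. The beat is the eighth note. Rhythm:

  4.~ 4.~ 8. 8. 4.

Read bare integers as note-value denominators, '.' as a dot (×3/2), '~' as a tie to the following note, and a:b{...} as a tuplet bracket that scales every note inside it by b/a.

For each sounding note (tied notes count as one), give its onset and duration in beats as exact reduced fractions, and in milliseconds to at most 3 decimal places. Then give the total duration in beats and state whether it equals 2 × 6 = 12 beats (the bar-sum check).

1) 0.0ms=0b +4326.923ms=15/2b
2) 4326.923ms=15/2b +865.385ms=3/2b
3) 5192.308ms=9b +1730.769ms=3b
Σ=12b of 12 (104bpm 6/8) — PASS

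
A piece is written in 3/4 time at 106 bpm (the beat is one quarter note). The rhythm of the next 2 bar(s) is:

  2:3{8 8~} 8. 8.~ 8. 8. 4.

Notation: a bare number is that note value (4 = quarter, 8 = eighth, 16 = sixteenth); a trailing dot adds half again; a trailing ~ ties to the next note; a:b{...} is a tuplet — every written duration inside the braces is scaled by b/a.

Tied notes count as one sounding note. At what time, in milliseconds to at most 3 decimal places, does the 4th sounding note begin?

note 4 onset = 15/4b = 2122.642ms

1. 0.0ms @ 0 + 424.528ms (3/4)
2. 424.528ms @ 3/4 + 849.057ms (3/2)
3. 1273.585ms @ 9/4 + 849.057ms (3/2)
4. 2122.642ms @ 15/4 + 424.528ms (3/4)
5. 2547.17ms @ 9/2 + 849.057ms (3/2)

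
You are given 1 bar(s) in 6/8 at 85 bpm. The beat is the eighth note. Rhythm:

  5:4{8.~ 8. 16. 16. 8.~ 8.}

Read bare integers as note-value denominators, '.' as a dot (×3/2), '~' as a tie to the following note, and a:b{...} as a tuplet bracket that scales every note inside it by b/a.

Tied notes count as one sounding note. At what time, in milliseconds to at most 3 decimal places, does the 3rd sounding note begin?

note 3 onset = 3b = 2117.647ms

1. 0.0ms @ 0 + 1694.118ms (12/5)
2. 1694.118ms @ 12/5 + 423.529ms (3/5)
3. 2117.647ms @ 3 + 423.529ms (3/5)
4. 2541.176ms @ 18/5 + 1694.118ms (12/5)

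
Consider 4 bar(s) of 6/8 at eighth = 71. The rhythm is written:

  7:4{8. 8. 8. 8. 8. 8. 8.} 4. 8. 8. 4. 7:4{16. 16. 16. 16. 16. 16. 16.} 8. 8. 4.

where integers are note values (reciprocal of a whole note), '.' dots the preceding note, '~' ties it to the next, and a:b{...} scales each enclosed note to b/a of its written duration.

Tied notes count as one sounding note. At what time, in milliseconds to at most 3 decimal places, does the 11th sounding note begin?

1. 0.0ms @ 0 + 724.346ms (6/7)
2. 724.346ms @ 6/7 + 724.346ms (6/7)
3. 1448.692ms @ 12/7 + 724.346ms (6/7)
4. 2173.038ms @ 18/7 + 724.346ms (6/7)
5. 2897.384ms @ 24/7 + 724.346ms (6/7)
6. 3621.73ms @ 30/7 + 724.346ms (6/7)
7. 4346.076ms @ 36/7 + 724.346ms (6/7)
8. 5070.423ms @ 6 + 2535.211ms (3)
9. 7605.634ms @ 9 + 1267.606ms (3/2)
10. 8873.239ms @ 21/2 + 1267.606ms (3/2)
11. 10140.845ms @ 12 + 2535.211ms (3)
12. 12676.056ms @ 15 + 362.173ms (3/7)
13. 13038.229ms @ 108/7 + 362.173ms (3/7)
14. 13400.402ms @ 111/7 + 362.173ms (3/7)
15. 13762.575ms @ 114/7 + 362.173ms (3/7)
16. 14124.748ms @ 117/7 + 362.173ms (3/7)
17. 14486.922ms @ 120/7 + 362.173ms (3/7)
18. 14849.095ms @ 123/7 + 362.173ms (3/7)
19. 15211.268ms @ 18 + 1267.606ms (3/2)
20. 16478.873ms @ 39/2 + 1267.606ms (3/2)
21. 17746.479ms @ 21 + 2535.211ms (3)

note 11 onset = 12b = 10140.845ms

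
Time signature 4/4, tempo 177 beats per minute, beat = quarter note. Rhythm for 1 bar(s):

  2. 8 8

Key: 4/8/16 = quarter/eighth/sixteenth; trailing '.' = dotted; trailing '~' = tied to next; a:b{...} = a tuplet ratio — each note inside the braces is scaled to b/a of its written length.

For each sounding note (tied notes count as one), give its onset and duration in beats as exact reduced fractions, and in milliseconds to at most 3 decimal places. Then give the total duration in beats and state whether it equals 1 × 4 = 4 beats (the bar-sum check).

1) 0.0ms=0b +1016.949ms=3b
2) 1016.949ms=3b +169.492ms=1/2b
3) 1186.441ms=7/2b +169.492ms=1/2b
Σ=4b of 4 (177bpm 4/4) — PASS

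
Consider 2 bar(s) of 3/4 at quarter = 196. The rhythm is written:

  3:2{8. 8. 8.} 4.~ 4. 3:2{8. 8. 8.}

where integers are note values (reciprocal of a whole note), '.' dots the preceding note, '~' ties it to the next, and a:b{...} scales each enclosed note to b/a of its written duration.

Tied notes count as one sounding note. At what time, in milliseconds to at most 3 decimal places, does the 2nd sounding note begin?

1. 0.0ms @ 0 + 153.061ms (1/2)
2. 153.061ms @ 1/2 + 153.061ms (1/2)
3. 306.122ms @ 1 + 153.061ms (1/2)
4. 459.184ms @ 3/2 + 918.367ms (3)
5. 1377.551ms @ 9/2 + 153.061ms (1/2)
6. 1530.612ms @ 5 + 153.061ms (1/2)
7. 1683.673ms @ 11/2 + 153.061ms (1/2)

note 2 onset = 1/2b = 153.061ms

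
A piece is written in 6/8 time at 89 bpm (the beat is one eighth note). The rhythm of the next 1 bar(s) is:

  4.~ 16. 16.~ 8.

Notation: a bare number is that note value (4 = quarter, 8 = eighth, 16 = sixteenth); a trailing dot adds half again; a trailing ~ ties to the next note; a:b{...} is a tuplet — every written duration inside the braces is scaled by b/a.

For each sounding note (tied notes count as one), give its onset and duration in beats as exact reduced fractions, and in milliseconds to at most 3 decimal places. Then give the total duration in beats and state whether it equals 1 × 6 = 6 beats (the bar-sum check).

1) 0.0ms=0b +2528.09ms=15/4b
2) 2528.09ms=15/4b +1516.854ms=9/4b
Σ=6b of 6 (89bpm 6/8) — PASS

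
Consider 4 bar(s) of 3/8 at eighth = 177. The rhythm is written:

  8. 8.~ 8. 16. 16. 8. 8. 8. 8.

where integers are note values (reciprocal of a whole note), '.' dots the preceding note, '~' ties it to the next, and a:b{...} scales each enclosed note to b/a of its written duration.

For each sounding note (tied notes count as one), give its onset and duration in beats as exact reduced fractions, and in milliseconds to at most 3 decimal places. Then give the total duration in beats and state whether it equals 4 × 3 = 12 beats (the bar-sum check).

1) 0.0ms=0b +508.475ms=3/2b
2) 508.475ms=3/2b +1016.949ms=3b
3) 1525.424ms=9/2b +254.237ms=3/4b
4) 1779.661ms=21/4b +254.237ms=3/4b
5) 2033.898ms=6b +508.475ms=3/2b
6) 2542.373ms=15/2b +508.475ms=3/2b
7) 3050.847ms=9b +508.475ms=3/2b
8) 3559.322ms=21/2b +508.475ms=3/2b
Σ=12b of 12 (177bpm 3/8) — PASS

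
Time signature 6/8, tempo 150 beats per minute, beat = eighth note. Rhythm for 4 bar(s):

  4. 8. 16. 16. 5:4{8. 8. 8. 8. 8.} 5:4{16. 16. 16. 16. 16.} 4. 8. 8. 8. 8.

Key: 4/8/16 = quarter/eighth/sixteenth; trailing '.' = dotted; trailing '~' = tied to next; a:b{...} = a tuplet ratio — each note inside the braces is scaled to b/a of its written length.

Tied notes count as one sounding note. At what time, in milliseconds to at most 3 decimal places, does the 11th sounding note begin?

1. 0.0ms @ 0 + 1200.0ms (3)
2. 1200.0ms @ 3 + 600.0ms (3/2)
3. 1800.0ms @ 9/2 + 300.0ms (3/4)
4. 2100.0ms @ 21/4 + 300.0ms (3/4)
5. 2400.0ms @ 6 + 480.0ms (6/5)
6. 2880.0ms @ 36/5 + 480.0ms (6/5)
7. 3360.0ms @ 42/5 + 480.0ms (6/5)
8. 3840.0ms @ 48/5 + 480.0ms (6/5)
9. 4320.0ms @ 54/5 + 480.0ms (6/5)
10. 4800.0ms @ 12 + 240.0ms (3/5)
11. 5040.0ms @ 63/5 + 240.0ms (3/5)
12. 5280.0ms @ 66/5 + 240.0ms (3/5)
13. 5520.0ms @ 69/5 + 240.0ms (3/5)
14. 5760.0ms @ 72/5 + 240.0ms (3/5)
15. 6000.0ms @ 15 + 1200.0ms (3)
16. 7200.0ms @ 18 + 600.0ms (3/2)
17. 7800.0ms @ 39/2 + 600.0ms (3/2)
18. 8400.0ms @ 21 + 600.0ms (3/2)
19. 9000.0ms @ 45/2 + 600.0ms (3/2)

note 11 onset = 63/5b = 5040.0ms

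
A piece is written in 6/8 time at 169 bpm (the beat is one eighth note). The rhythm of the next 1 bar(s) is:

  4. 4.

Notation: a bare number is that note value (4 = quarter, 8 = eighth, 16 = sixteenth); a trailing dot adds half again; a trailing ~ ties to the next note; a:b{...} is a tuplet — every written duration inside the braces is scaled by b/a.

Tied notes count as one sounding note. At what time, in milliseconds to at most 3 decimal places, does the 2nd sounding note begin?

1. 0.0ms @ 0 + 1065.089ms (3)
2. 1065.089ms @ 3 + 1065.089ms (3)

note 2 onset = 3b = 1065.089ms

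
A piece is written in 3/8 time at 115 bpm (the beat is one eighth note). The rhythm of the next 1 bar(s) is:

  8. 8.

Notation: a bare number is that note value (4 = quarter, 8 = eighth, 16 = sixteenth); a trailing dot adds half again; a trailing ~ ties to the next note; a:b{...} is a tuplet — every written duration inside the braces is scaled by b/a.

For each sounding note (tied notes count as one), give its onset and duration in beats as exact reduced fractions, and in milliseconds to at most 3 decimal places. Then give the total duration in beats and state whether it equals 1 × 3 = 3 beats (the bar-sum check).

1) 0.0ms=0b +782.609ms=3/2b
2) 782.609ms=3/2b +782.609ms=3/2b
Σ=3b of 3 (115bpm 3/8) — PASS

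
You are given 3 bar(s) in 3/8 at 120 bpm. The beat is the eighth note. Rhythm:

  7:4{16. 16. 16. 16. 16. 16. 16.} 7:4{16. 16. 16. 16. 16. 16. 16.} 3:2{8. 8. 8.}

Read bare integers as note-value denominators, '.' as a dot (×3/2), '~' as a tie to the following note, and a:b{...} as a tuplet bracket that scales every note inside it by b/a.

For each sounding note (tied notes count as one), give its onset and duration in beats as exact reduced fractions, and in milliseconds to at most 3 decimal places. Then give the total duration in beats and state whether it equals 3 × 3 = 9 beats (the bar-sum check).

1) 0.0ms=0b +214.286ms=3/7b
2) 214.286ms=3/7b +214.286ms=3/7b
3) 428.571ms=6/7b +214.286ms=3/7b
4) 642.857ms=9/7b +214.286ms=3/7b
5) 857.143ms=12/7b +214.286ms=3/7b
6) 1071.429ms=15/7b +214.286ms=3/7b
7) 1285.714ms=18/7b +214.286ms=3/7b
8) 1500.0ms=3b +214.286ms=3/7b
9) 1714.286ms=24/7b +214.286ms=3/7b
10) 1928.571ms=27/7b +214.286ms=3/7b
11) 2142.857ms=30/7b +214.286ms=3/7b
12) 2357.143ms=33/7b +214.286ms=3/7b
13) 2571.429ms=36/7b +214.286ms=3/7b
14) 2785.714ms=39/7b +214.286ms=3/7b
15) 3000.0ms=6b +500.0ms=1b
16) 3500.0ms=7b +500.0ms=1b
17) 4000.0ms=8b +500.0ms=1b
Σ=9b of 9 (120bpm 3/8) — PASS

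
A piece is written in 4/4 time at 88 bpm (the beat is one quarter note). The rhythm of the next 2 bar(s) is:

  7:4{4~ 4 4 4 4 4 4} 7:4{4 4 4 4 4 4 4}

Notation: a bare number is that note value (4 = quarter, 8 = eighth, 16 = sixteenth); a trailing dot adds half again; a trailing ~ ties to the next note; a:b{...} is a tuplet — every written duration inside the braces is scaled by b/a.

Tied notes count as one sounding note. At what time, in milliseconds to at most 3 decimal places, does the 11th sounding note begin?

1. 0.0ms @ 0 + 779.221ms (8/7)
2. 779.221ms @ 8/7 + 389.61ms (4/7)
3. 1168.831ms @ 12/7 + 389.61ms (4/7)
4. 1558.442ms @ 16/7 + 389.61ms (4/7)
5. 1948.052ms @ 20/7 + 389.61ms (4/7)
6. 2337.662ms @ 24/7 + 389.61ms (4/7)
7. 2727.273ms @ 4 + 389.61ms (4/7)
8. 3116.883ms @ 32/7 + 389.61ms (4/7)
9. 3506.494ms @ 36/7 + 389.61ms (4/7)
10. 3896.104ms @ 40/7 + 389.61ms (4/7)
11. 4285.714ms @ 44/7 + 389.61ms (4/7)
12. 4675.325ms @ 48/7 + 389.61ms (4/7)
13. 5064.935ms @ 52/7 + 389.61ms (4/7)

note 11 onset = 44/7b = 4285.714ms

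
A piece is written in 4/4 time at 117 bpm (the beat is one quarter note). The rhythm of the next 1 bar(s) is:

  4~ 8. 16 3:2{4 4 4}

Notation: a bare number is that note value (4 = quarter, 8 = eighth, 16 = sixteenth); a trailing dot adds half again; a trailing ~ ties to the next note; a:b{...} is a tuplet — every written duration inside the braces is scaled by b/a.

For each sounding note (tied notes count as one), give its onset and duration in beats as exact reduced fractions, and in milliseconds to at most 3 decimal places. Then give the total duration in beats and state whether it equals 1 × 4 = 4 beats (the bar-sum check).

1) 0.0ms=0b +897.436ms=7/4b
2) 897.436ms=7/4b +128.205ms=1/4b
3) 1025.641ms=2b +341.88ms=2/3b
4) 1367.521ms=8/3b +341.88ms=2/3b
5) 1709.402ms=10/3b +341.88ms=2/3b
Σ=4b of 4 (117bpm 4/4) — PASS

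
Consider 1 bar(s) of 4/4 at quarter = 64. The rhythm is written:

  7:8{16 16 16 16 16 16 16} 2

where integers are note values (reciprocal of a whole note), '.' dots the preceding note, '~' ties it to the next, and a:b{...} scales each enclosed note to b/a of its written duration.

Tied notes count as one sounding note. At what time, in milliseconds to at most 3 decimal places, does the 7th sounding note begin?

1. 0.0ms @ 0 + 267.857ms (2/7)
2. 267.857ms @ 2/7 + 267.857ms (2/7)
3. 535.714ms @ 4/7 + 267.857ms (2/7)
4. 803.571ms @ 6/7 + 267.857ms (2/7)
5. 1071.429ms @ 8/7 + 267.857ms (2/7)
6. 1339.286ms @ 10/7 + 267.857ms (2/7)
7. 1607.143ms @ 12/7 + 267.857ms (2/7)
8. 1875.0ms @ 2 + 1875.0ms (2)

note 7 onset = 12/7b = 1607.143ms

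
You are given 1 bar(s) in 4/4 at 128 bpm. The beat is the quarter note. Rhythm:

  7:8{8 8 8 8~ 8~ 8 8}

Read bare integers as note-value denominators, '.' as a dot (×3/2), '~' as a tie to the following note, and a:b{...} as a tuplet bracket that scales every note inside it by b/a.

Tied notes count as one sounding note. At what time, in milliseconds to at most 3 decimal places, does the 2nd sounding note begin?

note 2 onset = 4/7b = 267.857ms

1. 0.0ms @ 0 + 267.857ms (4/7)
2. 267.857ms @ 4/7 + 267.857ms (4/7)
3. 535.714ms @ 8/7 + 267.857ms (4/7)
4. 803.571ms @ 12/7 + 803.571ms (12/7)
5. 1607.143ms @ 24/7 + 267.857ms (4/7)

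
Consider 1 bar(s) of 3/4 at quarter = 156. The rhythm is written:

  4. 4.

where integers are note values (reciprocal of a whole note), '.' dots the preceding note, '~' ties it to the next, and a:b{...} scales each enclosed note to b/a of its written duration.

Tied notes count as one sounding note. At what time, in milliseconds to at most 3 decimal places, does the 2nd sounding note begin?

1. 0.0ms @ 0 + 576.923ms (3/2)
2. 576.923ms @ 3/2 + 576.923ms (3/2)

note 2 onset = 3/2b = 576.923ms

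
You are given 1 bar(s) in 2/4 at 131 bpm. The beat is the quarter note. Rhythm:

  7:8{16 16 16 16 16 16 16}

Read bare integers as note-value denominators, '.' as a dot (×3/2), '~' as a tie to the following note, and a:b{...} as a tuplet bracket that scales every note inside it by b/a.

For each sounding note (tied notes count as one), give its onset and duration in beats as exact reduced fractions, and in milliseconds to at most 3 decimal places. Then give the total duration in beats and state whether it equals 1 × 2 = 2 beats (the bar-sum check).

1) 0.0ms=0b +130.862ms=2/7b
2) 130.862ms=2/7b +130.862ms=2/7b
3) 261.723ms=4/7b +130.862ms=2/7b
4) 392.585ms=6/7b +130.862ms=2/7b
5) 523.446ms=8/7b +130.862ms=2/7b
6) 654.308ms=10/7b +130.862ms=2/7b
7) 785.169ms=12/7b +130.862ms=2/7b
Σ=2b of 2 (131bpm 2/4) — PASS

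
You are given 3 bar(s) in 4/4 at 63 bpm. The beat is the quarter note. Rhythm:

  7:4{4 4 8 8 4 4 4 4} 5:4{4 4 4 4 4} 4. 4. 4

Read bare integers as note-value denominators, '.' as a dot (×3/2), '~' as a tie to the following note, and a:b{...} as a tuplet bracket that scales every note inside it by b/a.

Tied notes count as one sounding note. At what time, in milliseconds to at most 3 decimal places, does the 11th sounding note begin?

note 11 onset = 28/5b = 5333.333ms

1. 0.0ms @ 0 + 544.218ms (4/7)
2. 544.218ms @ 4/7 + 544.218ms (4/7)
3. 1088.435ms @ 8/7 + 272.109ms (2/7)
4. 1360.544ms @ 10/7 + 272.109ms (2/7)
5. 1632.653ms @ 12/7 + 544.218ms (4/7)
6. 2176.871ms @ 16/7 + 544.218ms (4/7)
7. 2721.088ms @ 20/7 + 544.218ms (4/7)
8. 3265.306ms @ 24/7 + 544.218ms (4/7)
9. 3809.524ms @ 4 + 761.905ms (4/5)
10. 4571.429ms @ 24/5 + 761.905ms (4/5)
11. 5333.333ms @ 28/5 + 761.905ms (4/5)
12. 6095.238ms @ 32/5 + 761.905ms (4/5)
13. 6857.143ms @ 36/5 + 761.905ms (4/5)
14. 7619.048ms @ 8 + 1428.571ms (3/2)
15. 9047.619ms @ 19/2 + 1428.571ms (3/2)
16. 10476.19ms @ 11 + 952.381ms (1)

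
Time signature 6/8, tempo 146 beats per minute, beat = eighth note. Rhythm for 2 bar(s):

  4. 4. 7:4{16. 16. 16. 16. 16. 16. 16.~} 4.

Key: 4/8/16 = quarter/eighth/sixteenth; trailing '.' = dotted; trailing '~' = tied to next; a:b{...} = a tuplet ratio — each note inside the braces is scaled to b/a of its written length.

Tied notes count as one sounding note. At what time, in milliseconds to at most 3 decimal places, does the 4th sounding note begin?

1. 0.0ms @ 0 + 1232.877ms (3)
2. 1232.877ms @ 3 + 1232.877ms (3)
3. 2465.753ms @ 6 + 176.125ms (3/7)
4. 2641.879ms @ 45/7 + 176.125ms (3/7)
5. 2818.004ms @ 48/7 + 176.125ms (3/7)
6. 2994.129ms @ 51/7 + 176.125ms (3/7)
7. 3170.254ms @ 54/7 + 176.125ms (3/7)
8. 3346.38ms @ 57/7 + 176.125ms (3/7)
9. 3522.505ms @ 60/7 + 1409.002ms (24/7)

note 4 onset = 45/7b = 2641.879ms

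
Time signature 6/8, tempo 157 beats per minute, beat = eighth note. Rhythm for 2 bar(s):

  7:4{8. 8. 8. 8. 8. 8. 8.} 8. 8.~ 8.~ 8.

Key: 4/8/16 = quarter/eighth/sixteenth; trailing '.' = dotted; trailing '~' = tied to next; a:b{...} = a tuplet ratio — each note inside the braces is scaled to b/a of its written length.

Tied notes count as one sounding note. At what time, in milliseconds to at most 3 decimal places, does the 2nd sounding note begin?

note 2 onset = 6/7b = 327.571ms

1. 0.0ms @ 0 + 327.571ms (6/7)
2. 327.571ms @ 6/7 + 327.571ms (6/7)
3. 655.141ms @ 12/7 + 327.571ms (6/7)
4. 982.712ms @ 18/7 + 327.571ms (6/7)
5. 1310.282ms @ 24/7 + 327.571ms (6/7)
6. 1637.853ms @ 30/7 + 327.571ms (6/7)
7. 1965.423ms @ 36/7 + 327.571ms (6/7)
8. 2292.994ms @ 6 + 573.248ms (3/2)
9. 2866.242ms @ 15/2 + 1719.745ms (9/2)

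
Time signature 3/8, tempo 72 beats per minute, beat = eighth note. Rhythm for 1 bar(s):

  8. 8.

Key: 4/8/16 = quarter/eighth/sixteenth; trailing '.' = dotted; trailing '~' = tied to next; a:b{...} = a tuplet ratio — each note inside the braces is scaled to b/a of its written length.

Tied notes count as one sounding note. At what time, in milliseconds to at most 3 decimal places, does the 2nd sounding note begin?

note 2 onset = 3/2b = 1250.0ms

1. 0.0ms @ 0 + 1250.0ms (3/2)
2. 1250.0ms @ 3/2 + 1250.0ms (3/2)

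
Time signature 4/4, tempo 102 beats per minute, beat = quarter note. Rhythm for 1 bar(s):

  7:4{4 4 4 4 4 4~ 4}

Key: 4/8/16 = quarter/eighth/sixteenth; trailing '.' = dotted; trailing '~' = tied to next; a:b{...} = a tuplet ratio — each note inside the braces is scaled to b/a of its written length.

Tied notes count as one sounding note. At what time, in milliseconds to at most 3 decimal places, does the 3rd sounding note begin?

note 3 onset = 8/7b = 672.269ms

1. 0.0ms @ 0 + 336.134ms (4/7)
2. 336.134ms @ 4/7 + 336.134ms (4/7)
3. 672.269ms @ 8/7 + 336.134ms (4/7)
4. 1008.403ms @ 12/7 + 336.134ms (4/7)
5. 1344.538ms @ 16/7 + 336.134ms (4/7)
6. 1680.672ms @ 20/7 + 672.269ms (8/7)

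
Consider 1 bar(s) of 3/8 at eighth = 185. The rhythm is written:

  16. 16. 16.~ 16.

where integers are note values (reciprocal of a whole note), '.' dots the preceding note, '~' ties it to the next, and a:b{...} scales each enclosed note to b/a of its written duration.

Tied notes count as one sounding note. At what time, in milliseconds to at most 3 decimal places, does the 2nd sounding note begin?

1. 0.0ms @ 0 + 243.243ms (3/4)
2. 243.243ms @ 3/4 + 243.243ms (3/4)
3. 486.486ms @ 3/2 + 486.486ms (3/2)

note 2 onset = 3/4b = 243.243ms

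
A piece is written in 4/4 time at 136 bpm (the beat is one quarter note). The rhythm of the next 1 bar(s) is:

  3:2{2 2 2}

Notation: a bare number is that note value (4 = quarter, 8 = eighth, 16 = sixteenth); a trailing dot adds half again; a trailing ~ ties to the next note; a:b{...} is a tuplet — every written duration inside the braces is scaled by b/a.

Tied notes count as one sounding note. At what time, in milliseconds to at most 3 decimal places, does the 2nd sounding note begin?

note 2 onset = 4/3b = 588.235ms

1. 0.0ms @ 0 + 588.235ms (4/3)
2. 588.235ms @ 4/3 + 588.235ms (4/3)
3. 1176.471ms @ 8/3 + 588.235ms (4/3)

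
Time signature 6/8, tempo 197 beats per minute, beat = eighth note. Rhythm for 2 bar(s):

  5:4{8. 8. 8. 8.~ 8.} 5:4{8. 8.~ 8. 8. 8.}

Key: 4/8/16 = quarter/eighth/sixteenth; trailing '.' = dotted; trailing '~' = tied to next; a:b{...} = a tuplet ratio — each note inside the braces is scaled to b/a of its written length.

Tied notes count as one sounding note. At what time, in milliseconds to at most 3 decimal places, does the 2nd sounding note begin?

1. 0.0ms @ 0 + 365.482ms (6/5)
2. 365.482ms @ 6/5 + 365.482ms (6/5)
3. 730.964ms @ 12/5 + 365.482ms (6/5)
4. 1096.447ms @ 18/5 + 730.964ms (12/5)
5. 1827.411ms @ 6 + 365.482ms (6/5)
6. 2192.893ms @ 36/5 + 730.964ms (12/5)
7. 2923.858ms @ 48/5 + 365.482ms (6/5)
8. 3289.34ms @ 54/5 + 365.482ms (6/5)

note 2 onset = 6/5b = 365.482ms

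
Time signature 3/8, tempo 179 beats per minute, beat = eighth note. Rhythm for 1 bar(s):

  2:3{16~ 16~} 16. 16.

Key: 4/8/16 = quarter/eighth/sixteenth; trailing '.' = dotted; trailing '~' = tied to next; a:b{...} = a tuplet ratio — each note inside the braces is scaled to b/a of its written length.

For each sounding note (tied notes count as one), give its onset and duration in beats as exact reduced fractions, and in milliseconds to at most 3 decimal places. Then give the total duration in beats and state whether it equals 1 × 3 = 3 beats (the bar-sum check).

1) 0.0ms=0b +754.19ms=9/4b
2) 754.19ms=9/4b +251.397ms=3/4b
Σ=3b of 3 (179bpm 3/8) — PASS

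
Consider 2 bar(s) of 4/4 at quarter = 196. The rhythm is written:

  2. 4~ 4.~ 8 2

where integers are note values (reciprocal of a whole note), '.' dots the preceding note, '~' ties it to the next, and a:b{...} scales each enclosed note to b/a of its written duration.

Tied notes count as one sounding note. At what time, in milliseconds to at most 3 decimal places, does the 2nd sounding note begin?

note 2 onset = 3b = 918.367ms

1. 0.0ms @ 0 + 918.367ms (3)
2. 918.367ms @ 3 + 918.367ms (3)
3. 1836.735ms @ 6 + 612.245ms (2)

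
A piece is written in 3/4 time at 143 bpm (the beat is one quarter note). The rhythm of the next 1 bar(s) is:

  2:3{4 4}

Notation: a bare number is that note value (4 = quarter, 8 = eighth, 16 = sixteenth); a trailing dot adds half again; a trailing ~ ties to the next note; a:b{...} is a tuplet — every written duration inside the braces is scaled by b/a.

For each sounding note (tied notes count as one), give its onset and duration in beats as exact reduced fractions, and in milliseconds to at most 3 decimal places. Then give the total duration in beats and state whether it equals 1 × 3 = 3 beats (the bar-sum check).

1) 0.0ms=0b +629.371ms=3/2b
2) 629.371ms=3/2b +629.371ms=3/2b
Σ=3b of 3 (143bpm 3/4) — PASS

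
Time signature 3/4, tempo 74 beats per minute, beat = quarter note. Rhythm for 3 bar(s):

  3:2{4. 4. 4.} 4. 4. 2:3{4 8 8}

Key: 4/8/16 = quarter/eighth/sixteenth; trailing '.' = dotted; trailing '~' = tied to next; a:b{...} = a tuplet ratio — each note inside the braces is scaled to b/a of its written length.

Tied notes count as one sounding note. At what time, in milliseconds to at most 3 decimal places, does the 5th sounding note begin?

note 5 onset = 9/2b = 3648.649ms

1. 0.0ms @ 0 + 810.811ms (1)
2. 810.811ms @ 1 + 810.811ms (1)
3. 1621.622ms @ 2 + 810.811ms (1)
4. 2432.432ms @ 3 + 1216.216ms (3/2)
5. 3648.649ms @ 9/2 + 1216.216ms (3/2)
6. 4864.865ms @ 6 + 1216.216ms (3/2)
7. 6081.081ms @ 15/2 + 608.108ms (3/4)
8. 6689.189ms @ 33/4 + 608.108ms (3/4)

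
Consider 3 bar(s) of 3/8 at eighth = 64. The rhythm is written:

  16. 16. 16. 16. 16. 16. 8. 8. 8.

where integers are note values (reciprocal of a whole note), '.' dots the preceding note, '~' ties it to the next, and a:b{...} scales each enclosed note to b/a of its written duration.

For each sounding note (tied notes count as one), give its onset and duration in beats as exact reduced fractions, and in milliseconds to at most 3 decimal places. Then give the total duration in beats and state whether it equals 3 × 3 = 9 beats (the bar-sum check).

1) 0.0ms=0b +703.125ms=3/4b
2) 703.125ms=3/4b +703.125ms=3/4b
3) 1406.25ms=3/2b +703.125ms=3/4b
4) 2109.375ms=9/4b +703.125ms=3/4b
5) 2812.5ms=3b +703.125ms=3/4b
6) 3515.625ms=15/4b +703.125ms=3/4b
7) 4218.75ms=9/2b +1406.25ms=3/2b
8) 5625.0ms=6b +1406.25ms=3/2b
9) 7031.25ms=15/2b +1406.25ms=3/2b
Σ=9b of 9 (64bpm 3/8) — PASS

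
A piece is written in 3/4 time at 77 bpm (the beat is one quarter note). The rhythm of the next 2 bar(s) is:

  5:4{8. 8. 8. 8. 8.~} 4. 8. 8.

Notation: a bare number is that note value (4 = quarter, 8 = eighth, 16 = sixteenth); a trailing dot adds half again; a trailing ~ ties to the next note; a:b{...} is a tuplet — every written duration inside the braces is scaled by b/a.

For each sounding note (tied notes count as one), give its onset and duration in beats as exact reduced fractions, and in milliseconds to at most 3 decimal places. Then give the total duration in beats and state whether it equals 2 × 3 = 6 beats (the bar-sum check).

1) 0.0ms=0b +467.532ms=3/5b
2) 467.532ms=3/5b +467.532ms=3/5b
3) 935.065ms=6/5b +467.532ms=3/5b
4) 1402.597ms=9/5b +467.532ms=3/5b
5) 1870.13ms=12/5b +1636.364ms=21/10b
6) 3506.494ms=9/2b +584.416ms=3/4b
7) 4090.909ms=21/4b +584.416ms=3/4b
Σ=6b of 6 (77bpm 3/4) — PASS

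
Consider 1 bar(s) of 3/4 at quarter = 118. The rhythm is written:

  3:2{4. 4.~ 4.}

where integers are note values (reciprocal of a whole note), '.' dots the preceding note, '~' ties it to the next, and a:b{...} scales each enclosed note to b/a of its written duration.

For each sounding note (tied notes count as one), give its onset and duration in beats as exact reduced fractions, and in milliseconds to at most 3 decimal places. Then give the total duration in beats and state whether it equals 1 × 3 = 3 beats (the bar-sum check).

1) 0.0ms=0b +508.475ms=1b
2) 508.475ms=1b +1016.949ms=2b
Σ=3b of 3 (118bpm 3/4) — PASS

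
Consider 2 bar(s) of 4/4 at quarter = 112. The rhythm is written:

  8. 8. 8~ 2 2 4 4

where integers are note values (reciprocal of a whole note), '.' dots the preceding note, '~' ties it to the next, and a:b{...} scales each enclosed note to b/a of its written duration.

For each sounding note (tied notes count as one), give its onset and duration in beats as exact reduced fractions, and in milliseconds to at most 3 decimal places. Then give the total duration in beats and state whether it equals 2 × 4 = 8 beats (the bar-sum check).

1) 0.0ms=0b +401.786ms=3/4b
2) 401.786ms=3/4b +401.786ms=3/4b
3) 803.571ms=3/2b +1339.286ms=5/2b
4) 2142.857ms=4b +1071.429ms=2b
5) 3214.286ms=6b +535.714ms=1b
6) 3750.0ms=7b +535.714ms=1b
Σ=8b of 8 (112bpm 4/4) — PASS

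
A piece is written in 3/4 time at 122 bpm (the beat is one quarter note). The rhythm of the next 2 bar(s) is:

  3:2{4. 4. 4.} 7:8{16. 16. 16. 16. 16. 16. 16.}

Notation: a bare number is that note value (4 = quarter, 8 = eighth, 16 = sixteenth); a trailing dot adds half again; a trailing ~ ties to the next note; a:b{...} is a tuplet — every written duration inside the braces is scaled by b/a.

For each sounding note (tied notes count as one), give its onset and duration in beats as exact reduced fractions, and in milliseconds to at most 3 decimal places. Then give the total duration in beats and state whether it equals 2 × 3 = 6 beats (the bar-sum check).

1) 0.0ms=0b +491.803ms=1b
2) 491.803ms=1b +491.803ms=1b
3) 983.607ms=2b +491.803ms=1b
4) 1475.41ms=3b +210.773ms=3/7b
5) 1686.183ms=24/7b +210.773ms=3/7b
6) 1896.956ms=27/7b +210.773ms=3/7b
7) 2107.728ms=30/7b +210.773ms=3/7b
8) 2318.501ms=33/7b +210.773ms=3/7b
9) 2529.274ms=36/7b +210.773ms=3/7b
10) 2740.047ms=39/7b +210.773ms=3/7b
Σ=6b of 6 (122bpm 3/4) — PASS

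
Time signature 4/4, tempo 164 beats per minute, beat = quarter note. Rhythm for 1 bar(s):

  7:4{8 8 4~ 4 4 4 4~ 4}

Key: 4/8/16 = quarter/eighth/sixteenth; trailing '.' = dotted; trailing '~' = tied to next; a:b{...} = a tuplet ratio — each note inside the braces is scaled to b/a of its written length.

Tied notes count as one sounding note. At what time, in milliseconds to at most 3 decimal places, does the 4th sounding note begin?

1. 0.0ms @ 0 + 104.53ms (2/7)
2. 104.53ms @ 2/7 + 104.53ms (2/7)
3. 209.059ms @ 4/7 + 418.118ms (8/7)
4. 627.178ms @ 12/7 + 209.059ms (4/7)
5. 836.237ms @ 16/7 + 209.059ms (4/7)
6. 1045.296ms @ 20/7 + 418.118ms (8/7)

note 4 onset = 12/7b = 627.178ms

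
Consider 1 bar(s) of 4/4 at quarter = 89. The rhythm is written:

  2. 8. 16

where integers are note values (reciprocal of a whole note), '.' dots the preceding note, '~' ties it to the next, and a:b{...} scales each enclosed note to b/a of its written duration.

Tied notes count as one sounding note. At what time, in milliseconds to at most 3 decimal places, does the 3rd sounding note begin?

note 3 onset = 15/4b = 2528.09ms

1. 0.0ms @ 0 + 2022.472ms (3)
2. 2022.472ms @ 3 + 505.618ms (3/4)
3. 2528.09ms @ 15/4 + 168.539ms (1/4)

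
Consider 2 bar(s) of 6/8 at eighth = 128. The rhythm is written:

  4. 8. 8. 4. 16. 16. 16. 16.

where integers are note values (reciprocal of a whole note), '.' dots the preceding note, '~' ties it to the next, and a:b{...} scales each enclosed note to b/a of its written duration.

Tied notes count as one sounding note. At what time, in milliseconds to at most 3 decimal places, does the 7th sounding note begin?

note 7 onset = 21/2b = 4921.875ms

1. 0.0ms @ 0 + 1406.25ms (3)
2. 1406.25ms @ 3 + 703.125ms (3/2)
3. 2109.375ms @ 9/2 + 703.125ms (3/2)
4. 2812.5ms @ 6 + 1406.25ms (3)
5. 4218.75ms @ 9 + 351.562ms (3/4)
6. 4570.312ms @ 39/4 + 351.562ms (3/4)
7. 4921.875ms @ 21/2 + 351.562ms (3/4)
8. 5273.438ms @ 45/4 + 351.562ms (3/4)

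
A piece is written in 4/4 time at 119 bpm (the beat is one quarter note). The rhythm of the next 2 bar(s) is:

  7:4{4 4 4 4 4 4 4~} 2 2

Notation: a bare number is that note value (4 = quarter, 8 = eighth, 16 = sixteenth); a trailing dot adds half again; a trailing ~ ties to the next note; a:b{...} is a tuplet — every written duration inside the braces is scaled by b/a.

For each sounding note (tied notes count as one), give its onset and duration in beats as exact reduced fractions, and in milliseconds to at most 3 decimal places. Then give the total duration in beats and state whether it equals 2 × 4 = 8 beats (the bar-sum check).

1) 0.0ms=0b +288.115ms=4/7b
2) 288.115ms=4/7b +288.115ms=4/7b
3) 576.23ms=8/7b +288.115ms=4/7b
4) 864.346ms=12/7b +288.115ms=4/7b
5) 1152.461ms=16/7b +288.115ms=4/7b
6) 1440.576ms=20/7b +288.115ms=4/7b
7) 1728.691ms=24/7b +1296.519ms=18/7b
8) 3025.21ms=6b +1008.403ms=2b
Σ=8b of 8 (119bpm 4/4) — PASS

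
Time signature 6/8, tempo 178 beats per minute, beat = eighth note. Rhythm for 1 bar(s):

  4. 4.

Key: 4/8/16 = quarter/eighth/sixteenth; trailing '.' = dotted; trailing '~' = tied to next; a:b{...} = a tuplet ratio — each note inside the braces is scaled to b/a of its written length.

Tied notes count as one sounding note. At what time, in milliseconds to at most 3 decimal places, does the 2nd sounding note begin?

note 2 onset = 3b = 1011.236ms

1. 0.0ms @ 0 + 1011.236ms (3)
2. 1011.236ms @ 3 + 1011.236ms (3)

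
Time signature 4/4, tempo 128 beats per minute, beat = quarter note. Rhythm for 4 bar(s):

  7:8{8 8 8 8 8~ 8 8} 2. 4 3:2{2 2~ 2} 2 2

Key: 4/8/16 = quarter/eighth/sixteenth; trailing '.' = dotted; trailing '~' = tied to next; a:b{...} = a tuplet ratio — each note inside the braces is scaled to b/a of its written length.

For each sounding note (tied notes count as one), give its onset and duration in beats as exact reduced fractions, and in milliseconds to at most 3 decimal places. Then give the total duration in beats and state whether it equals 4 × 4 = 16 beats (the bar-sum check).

1) 0.0ms=0b +267.857ms=4/7b
2) 267.857ms=4/7b +267.857ms=4/7b
3) 535.714ms=8/7b +267.857ms=4/7b
4) 803.571ms=12/7b +267.857ms=4/7b
5) 1071.429ms=16/7b +535.714ms=8/7b
6) 1607.143ms=24/7b +267.857ms=4/7b
7) 1875.0ms=4b +1406.25ms=3b
8) 3281.25ms=7b +468.75ms=1b
9) 3750.0ms=8b +625.0ms=4/3b
10) 4375.0ms=28/3b +1250.0ms=8/3b
11) 5625.0ms=12b +937.5ms=2b
12) 6562.5ms=14b +937.5ms=2b
Σ=16b of 16 (128bpm 4/4) — PASS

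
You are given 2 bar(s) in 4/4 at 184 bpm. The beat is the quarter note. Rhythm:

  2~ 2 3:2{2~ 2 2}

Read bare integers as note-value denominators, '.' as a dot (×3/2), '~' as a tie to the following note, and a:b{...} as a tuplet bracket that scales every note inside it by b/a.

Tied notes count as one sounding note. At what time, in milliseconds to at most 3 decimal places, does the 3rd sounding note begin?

note 3 onset = 20/3b = 2173.913ms

1. 0.0ms @ 0 + 1304.348ms (4)
2. 1304.348ms @ 4 + 869.565ms (8/3)
3. 2173.913ms @ 20/3 + 434.783ms (4/3)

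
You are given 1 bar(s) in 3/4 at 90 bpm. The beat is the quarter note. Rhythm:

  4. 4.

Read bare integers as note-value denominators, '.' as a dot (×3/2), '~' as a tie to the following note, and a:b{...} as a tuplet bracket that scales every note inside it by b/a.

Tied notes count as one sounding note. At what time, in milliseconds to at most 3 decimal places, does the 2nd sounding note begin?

1. 0.0ms @ 0 + 1000.0ms (3/2)
2. 1000.0ms @ 3/2 + 1000.0ms (3/2)

note 2 onset = 3/2b = 1000.0ms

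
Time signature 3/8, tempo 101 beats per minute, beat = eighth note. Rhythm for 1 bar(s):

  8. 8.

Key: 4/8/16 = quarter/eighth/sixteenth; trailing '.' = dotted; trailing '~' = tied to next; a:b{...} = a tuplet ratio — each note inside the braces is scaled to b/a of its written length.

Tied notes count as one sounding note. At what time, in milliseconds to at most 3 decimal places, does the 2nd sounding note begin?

1. 0.0ms @ 0 + 891.089ms (3/2)
2. 891.089ms @ 3/2 + 891.089ms (3/2)

note 2 onset = 3/2b = 891.089ms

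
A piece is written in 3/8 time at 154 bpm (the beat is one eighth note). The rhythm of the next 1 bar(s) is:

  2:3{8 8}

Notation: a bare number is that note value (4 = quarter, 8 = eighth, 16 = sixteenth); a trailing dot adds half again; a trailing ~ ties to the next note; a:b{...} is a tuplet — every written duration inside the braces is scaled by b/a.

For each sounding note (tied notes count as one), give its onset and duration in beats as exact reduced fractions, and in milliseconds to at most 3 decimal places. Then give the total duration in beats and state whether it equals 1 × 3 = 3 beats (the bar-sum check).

1) 0.0ms=0b +584.416ms=3/2b
2) 584.416ms=3/2b +584.416ms=3/2b
Σ=3b of 3 (154bpm 3/8) — PASS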